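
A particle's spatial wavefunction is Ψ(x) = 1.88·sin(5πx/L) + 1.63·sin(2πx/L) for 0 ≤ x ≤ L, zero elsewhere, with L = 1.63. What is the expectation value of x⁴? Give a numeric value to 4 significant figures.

1.085

⟨x⁴⟩ = ∫ x⁴·|Ψ|² dx / ∫|Ψ|² dx (integrals over the domain).
On 0 ≤ x ≤ L (j ≠ l): ∫sin²(jπx/L) dx = L/2, ∫sin(jπx/L)·sin(lπx/L) dx = 0; diagonal moments ∫x·sin²(jπx/L) dx = L²/4, ∫x²·sin²(jπx/L) dx = L³·(1/6 − 1/(4j²π²)); cross terms ∫x·sin(jπx/L)·sin(lπx/L) dx = 0 for j + l even and −4jlL²/(π²(j² − l²)²) for j + l odd, ∫x²·sin(jπx/L)·sin(lπx/L) dx = (−1)^(j+l)·4jlL³/(π²(j² − l²)²); higher powers the same way via product-to-sum and parts.
State is unnormalized: ∫|Ψ|² dx = 5.0459, and ∫Ψ*·x⁴·Ψ dx = 5.4770, so ⟨x⁴⟩ = 5.4770 / 5.0459.
⟨x⁴⟩ = 1.0854.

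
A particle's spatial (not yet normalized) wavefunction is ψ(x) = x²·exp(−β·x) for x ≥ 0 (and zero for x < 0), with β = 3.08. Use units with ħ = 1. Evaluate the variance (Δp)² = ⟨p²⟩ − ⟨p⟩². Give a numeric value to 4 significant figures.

Compute ⟨p⟩ and ⟨p²⟩ separately; (Δp)² = ⟨p²⟩ − ⟨p⟩².
Differentiate x²·exp(−β·x) with the product rule; every integrand then reduces to terms xʲ·e^(−2βx) on [0, ∞), with ∫₀^∞ xʲ·e^(−2βx) dx = j!/(2β)^(j+1).
Normalization: ∫|ψ|² dx = 0.0027059.
⟨p⟩ = 0.0000 and ⟨p²⟩ = 3.1621.
(Δp)² = 3.1621 − (0.0000)² = 3.1621.

3.162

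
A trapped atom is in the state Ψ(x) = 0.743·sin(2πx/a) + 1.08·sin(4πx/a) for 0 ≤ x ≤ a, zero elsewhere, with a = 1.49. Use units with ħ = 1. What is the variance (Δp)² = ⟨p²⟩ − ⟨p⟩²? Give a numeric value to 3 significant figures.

54.0

Compute ⟨p⟩ and ⟨p²⟩ separately; (Δp)² = ⟨p²⟩ − ⟨p⟩².
d²/dx² sin(jπx/a) = −(jπ/a)²·sin(jπx/a); on 0 ≤ x ≤ a, ∫sin²(jπx/a) dx = a/2 and ∫sin(jπx/a)·sin(lπx/a) dx = 0 for j ≠ l, so only diagonal terms survive in ∫|Ψ|² and ∫Ψ·Ψ″; ∫Ψ·Ψ′ dx = [Ψ²/2] between the walls = 0.
Normalization: ∫|Ψ|² dx = 1.2802.
⟨p⟩ = 0.0000 and ⟨p²⟩ = 53.992.
(Δp)² = 53.992 − (0.0000)² = 53.992.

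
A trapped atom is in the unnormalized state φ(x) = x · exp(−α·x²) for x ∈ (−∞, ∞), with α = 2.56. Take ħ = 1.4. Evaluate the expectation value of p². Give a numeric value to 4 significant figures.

15.05

p² φ = −ħ² d²φ/dx²; ⟨p²⟩ = −ħ² ∫ φ*·φ'' dx / ∫|φ|² dx.
Expand each integrand as polynomial × e^(−2αx²) and use ∫x^(2j)·e^(−2αx²) dx = (2j−1)!!/(4α)^j · √(π/(2α)), odd powers → 0; here √(π/(2α)) = 0.78332. Differentiate with the product rule, d/dx e^(−αx²) = −2αx·e^(−αx²).
State is unnormalized: ∫|φ|² dx = 0.076496, and ∫φ*·(−ħ² φ'') dx = 1.1515, so ⟨p²⟩ = 1.1515 / 0.076496.
⟨p²⟩ = 15.053.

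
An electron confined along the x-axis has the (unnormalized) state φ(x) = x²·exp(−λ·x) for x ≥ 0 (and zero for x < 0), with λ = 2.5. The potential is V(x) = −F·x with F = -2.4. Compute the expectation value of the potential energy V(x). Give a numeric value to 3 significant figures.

⟨V⟩ = ∫ V(x)·|φ|² dx / ∫|φ|² dx.
Every integrand reduces to terms xʲ·e^(−2λx) on [0, ∞); use ∫₀^∞ xʲ·e^(−2λx) dx = j!/(2λ)^(j+1).
State is unnormalized: ∫|φ|² dx = 0.0076800, and ∫φ*·V(x)·φ dx = 0.018432, so ⟨V⟩ = 0.018432 / 0.0076800.
⟨V⟩ = 2.4000.

2.40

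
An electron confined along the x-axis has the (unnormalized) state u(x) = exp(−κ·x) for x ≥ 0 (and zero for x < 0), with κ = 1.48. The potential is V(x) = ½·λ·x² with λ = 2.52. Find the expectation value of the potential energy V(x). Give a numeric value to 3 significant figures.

0.288

⟨V⟩ = ∫ V(x)·|u|² dx / ∫|u|² dx.
Every integrand reduces to terms xʲ·e^(−2κx) on [0, ∞); use ∫₀^∞ xʲ·e^(−2κx) dx = j!/(2κ)^(j+1).
State is unnormalized: ∫|u|² dx = 0.33784, and ∫u*·V(x)·u dx = 0.097168, so ⟨V⟩ = 0.097168 / 0.33784.
⟨V⟩ = 0.28762.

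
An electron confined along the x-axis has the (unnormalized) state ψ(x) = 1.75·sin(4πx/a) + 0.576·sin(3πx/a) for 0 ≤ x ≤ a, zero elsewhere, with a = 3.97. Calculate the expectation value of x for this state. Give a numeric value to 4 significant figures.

⟨x⟩ = ∫ x·|ψ|² dx / ∫|ψ|² dx (integrals over the domain).
On 0 ≤ x ≤ a (j ≠ l): ∫sin²(jπx/a) dx = a/2, ∫sin(jπx/a)·sin(lπx/a) dx = 0; diagonal moments ∫x·sin²(jπx/a) dx = a²/4, ∫x²·sin²(jπx/a) dx = a³·(1/6 − 1/(4j²π²)); cross terms ∫x·sin(jπx/a)·sin(lπx/a) dx = 0 for j + l even and −4jla²/(π²(j² − l²)²) for j + l odd, ∫x²·sin(jπx/a)·sin(lπx/a) dx = (−1)^(j+l)·4jla³/(π²(j² − l²)²); higher powers the same way via product-to-sum and parts.
State is unnormalized: ∫|ψ|² dx = 6.7376, and ∫ψ*·x·ψ dx = 10.221, so ⟨x⟩ = 10.221 / 6.7376.
⟨x⟩ = 1.5169.

1.517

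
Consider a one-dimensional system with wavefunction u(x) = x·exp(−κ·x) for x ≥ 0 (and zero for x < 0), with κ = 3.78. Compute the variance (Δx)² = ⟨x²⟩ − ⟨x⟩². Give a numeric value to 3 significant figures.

0.0525

Compute ⟨x⟩ and ⟨x²⟩ separately, then (Δx)² = ⟨x²⟩ − ⟨x⟩².
Every integrand reduces to terms xʲ·e^(−2κx) on [0, ∞); use ∫₀^∞ xʲ·e^(−2κx) dx = j!/(2κ)^(j+1).
Normalization: ∫|u|² dx = 0.0046288.
⟨x⟩ = 0.39683 and ⟨x²⟩ = 0.20996.
(Δx)² = 0.20996 − (0.39683)² = 0.052490.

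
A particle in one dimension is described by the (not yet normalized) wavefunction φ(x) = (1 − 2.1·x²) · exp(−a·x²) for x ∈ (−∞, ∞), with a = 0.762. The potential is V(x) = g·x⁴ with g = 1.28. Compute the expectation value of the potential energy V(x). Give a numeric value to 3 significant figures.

⟨V⟩ = ∫ V(x)·|φ|² dx / ∫|φ|² dx.
Expand each integrand as polynomial × e^(−2ax²) and use ∫x^(2j)·e^(−2ax²) dx = (2j−1)!!/(4a)^j · √(π/(2a)), odd powers → 0; here √(π/(2a)) = 1.4358.
State is unnormalized: ∫|φ|² dx = 1.5020, and ∫φ*·V(x)·φ dx = 6.3643, so ⟨V⟩ = 6.3643 / 1.5020.
⟨V⟩ = 4.2373.

4.24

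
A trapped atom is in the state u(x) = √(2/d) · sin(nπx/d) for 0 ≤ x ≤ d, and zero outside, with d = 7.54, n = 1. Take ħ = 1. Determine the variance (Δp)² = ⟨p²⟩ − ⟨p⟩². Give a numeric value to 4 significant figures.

Compute ⟨p⟩ and ⟨p²⟩ separately; (Δp)² = ⟨p²⟩ − ⟨p⟩².
d/dx sin(nπx/d) = (nπ/d)·cos(nπx/d) and d²/dx² sin(nπx/d) = −(nπ/d)²·sin(nπx/d); on 0 ≤ x ≤ d, ∫sin²(nπx/d) dx = d/2 and ∫sin(nπx/d)·cos(nπx/d) dx = 0.
⟨p⟩ = 0.0000 and ⟨p²⟩ = 0.17360.
(Δp)² = 0.17360 − (0.0000)² = 0.17360.

0.1736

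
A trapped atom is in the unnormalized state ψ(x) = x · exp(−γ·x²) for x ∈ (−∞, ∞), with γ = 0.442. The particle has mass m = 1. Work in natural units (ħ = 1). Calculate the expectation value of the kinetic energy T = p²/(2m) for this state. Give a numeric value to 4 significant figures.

0.6630

T = −(ħ²/2m) d²/dx², so ⟨T⟩ = −(ħ²/2m) ∫ ψ*·ψ'' dx / ∫|ψ|² dx; with m = 1.
Expand each integrand as polynomial × e^(−2γx²) and use ∫x^(2j)·e^(−2γx²) dx = (2j−1)!!/(4γ)^j · √(π/(2γ)), odd powers → 0; here √(π/(2γ)) = 1.8852. Differentiate with the product rule, d/dx e^(−γx²) = −2γx·e^(−γx²).
State is unnormalized: ∫|ψ|² dx = 1.0663, and ∫ψ*·(−ħ²/2m · ψ'') dx = 0.70694, so ⟨T⟩ = 0.70694 / 1.0663.
⟨T⟩ = 0.66300.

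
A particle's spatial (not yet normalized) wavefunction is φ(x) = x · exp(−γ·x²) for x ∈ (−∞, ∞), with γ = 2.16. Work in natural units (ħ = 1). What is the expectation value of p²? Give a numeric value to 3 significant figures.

6.48

p² φ = −ħ² d²φ/dx²; ⟨p²⟩ = −ħ² ∫ φ*·φ'' dx / ∫|φ|² dx.
Expand each integrand as polynomial × e^(−2γx²) and use ∫x^(2j)·e^(−2γx²) dx = (2j−1)!!/(4γ)^j · √(π/(2γ)), odd powers → 0; here √(π/(2γ)) = 0.85277. Differentiate with the product rule, d/dx e^(−γx²) = −2γx·e^(−γx²).
State is unnormalized: ∫|φ|² dx = 0.098700, and ∫φ*·(−ħ² φ'') dx = 0.63958, so ⟨p²⟩ = 0.63958 / 0.098700.
⟨p²⟩ = 6.4800.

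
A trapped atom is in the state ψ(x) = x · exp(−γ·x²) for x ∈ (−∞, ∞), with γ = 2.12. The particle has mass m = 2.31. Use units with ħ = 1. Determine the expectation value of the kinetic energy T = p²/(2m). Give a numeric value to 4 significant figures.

1.377

T = −(ħ²/2m) d²/dx², so ⟨T⟩ = −(ħ²/2m) ∫ ψ*·ψ'' dx / ∫|ψ|² dx; with m = 2.31.
Expand each integrand as polynomial × e^(−2γx²) and use ∫x^(2j)·e^(−2γx²) dx = (2j−1)!!/(4γ)^j · √(π/(2γ)), odd powers → 0; here √(π/(2γ)) = 0.86078. Differentiate with the product rule, d/dx e^(−γx²) = −2γx·e^(−γx²).
State is unnormalized: ∫|ψ|² dx = 0.10151, and ∫ψ*·(−ħ²/2m · ψ'') dx = 0.13974, so ⟨T⟩ = 0.13974 / 0.10151.
⟨T⟩ = 1.3766.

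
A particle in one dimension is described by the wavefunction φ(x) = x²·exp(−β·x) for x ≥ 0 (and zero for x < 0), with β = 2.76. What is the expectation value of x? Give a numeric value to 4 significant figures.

⟨x⟩ = ∫ x·|φ|² dx / ∫|φ|² dx (integrals over the domain).
Every integrand reduces to terms xʲ·e^(−2βx) on [0, ∞); use ∫₀^∞ xʲ·e^(−2βx) dx = j!/(2β)^(j+1).
State is unnormalized: ∫|φ|² dx = 0.0046829, and ∫φ*·x·φ dx = 0.0042418, so ⟨x⟩ = 0.0042418 / 0.0046829.
⟨x⟩ = 0.90580.

0.9058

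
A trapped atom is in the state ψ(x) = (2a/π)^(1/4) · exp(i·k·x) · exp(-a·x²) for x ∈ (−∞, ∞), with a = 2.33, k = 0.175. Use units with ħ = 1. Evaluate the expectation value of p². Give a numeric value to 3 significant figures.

2.36

p² ψ = −ħ² d²ψ/dx²; ⟨p²⟩ = −ħ² ∫ ψ*·ψ'' dx.
Gaussian moments: ∫x^(2j)·e^(−2ax²) dx = (2j−1)!!/(4a)^j · √(π/(2a)), odd powers integrate to 0; here √(π/(2a)) = 0.82107. Derivatives: ψ′ = (ik − 2ax)·ψ, ψ″ = ((ik − 2ax)² − 2a)·ψ; the odd-in-x pieces drop out.
⟨p²⟩ = 2.3606.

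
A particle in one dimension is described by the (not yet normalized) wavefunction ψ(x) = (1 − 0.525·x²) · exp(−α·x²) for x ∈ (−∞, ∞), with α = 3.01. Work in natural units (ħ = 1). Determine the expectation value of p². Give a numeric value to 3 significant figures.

p² ψ = −ħ² d²ψ/dx²; ⟨p²⟩ = −ħ² ∫ ψ*·ψ'' dx / ∫|ψ|² dx.
Expand each integrand as polynomial × e^(−2αx²) and use ∫x^(2j)·e^(−2αx²) dx = (2j−1)!!/(4α)^j · √(π/(2α)), odd powers → 0; here √(π/(2α)) = 0.72240. Differentiate with the product rule, d/dx e^(−αx²) = −2αx·e^(−αx²).
State is unnormalized: ∫|ψ|² dx = 0.66352, and ∫ψ*·(−ħ² ψ'') dx = 2.3930, so ⟨p²⟩ = 2.3930 / 0.66352.
⟨p²⟩ = 3.6065.

3.61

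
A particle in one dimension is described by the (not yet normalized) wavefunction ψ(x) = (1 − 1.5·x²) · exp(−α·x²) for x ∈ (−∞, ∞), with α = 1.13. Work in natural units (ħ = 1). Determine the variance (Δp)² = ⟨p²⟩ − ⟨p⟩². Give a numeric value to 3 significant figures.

Compute ⟨p⟩ and ⟨p²⟩ separately; (Δp)² = ⟨p²⟩ − ⟨p⟩².
Expand each integrand as polynomial × e^(−2αx²) and use ∫x^(2j)·e^(−2αx²) dx = (2j−1)!!/(4α)^j · √(π/(2α)), odd powers → 0; here √(π/(2α)) = 1.1790. Differentiate with the product rule, d/dx e^(−αx²) = −2αx·e^(−αx²).
Normalization: ∫|ψ|² dx = 0.78602.
⟨p⟩ = 0.0000 and ⟨p²⟩ = 4.1267.
(Δp)² = 4.1267 − (0.0000)² = 4.1267.

4.13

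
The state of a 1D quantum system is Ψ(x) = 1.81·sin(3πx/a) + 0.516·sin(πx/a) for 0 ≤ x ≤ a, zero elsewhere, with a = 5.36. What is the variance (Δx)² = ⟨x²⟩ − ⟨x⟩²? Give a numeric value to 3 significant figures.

2.71

Compute ⟨x⟩ and ⟨x²⟩ separately, then (Δx)² = ⟨x²⟩ − ⟨x⟩².
On 0 ≤ x ≤ a (j ≠ l): ∫sin²(jπx/a) dx = a/2, ∫sin(jπx/a)·sin(lπx/a) dx = 0; diagonal moments ∫x·sin²(jπx/a) dx = a²/4, ∫x²·sin²(jπx/a) dx = a³·(1/6 − 1/(4j²π²)); cross terms ∫x·sin(jπx/a)·sin(lπx/a) dx = 0 for j + l even and −4jla²/(π²(j² − l²)²) for j + l odd, ∫x²·sin(jπx/a)·sin(lπx/a) dx = (−1)^(j+l)·4jla³/(π²(j² − l²)²); higher powers the same way via product-to-sum and parts.
Normalization: ∫|Ψ|² dx = 9.4935.
⟨x⟩ = 2.6800 and ⟨x²⟩ = 9.8932.
(Δx)² = 9.8932 − (2.6800)² = 2.7108.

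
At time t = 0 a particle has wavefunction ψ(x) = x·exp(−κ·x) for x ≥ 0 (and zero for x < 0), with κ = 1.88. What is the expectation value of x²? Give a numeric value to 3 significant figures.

⟨x²⟩ = ∫ x²·|ψ|² dx / ∫|ψ|² dx (integrals over the domain).
Every integrand reduces to terms xʲ·e^(−2κx) on [0, ∞); use ∫₀^∞ xʲ·e^(−2κx) dx = j!/(2κ)^(j+1).
State is unnormalized: ∫|ψ|² dx = 0.037624, and ∫ψ*·x²·ψ dx = 0.031935, so ⟨x²⟩ = 0.031935 / 0.037624.
⟨x²⟩ = 0.84880.

0.849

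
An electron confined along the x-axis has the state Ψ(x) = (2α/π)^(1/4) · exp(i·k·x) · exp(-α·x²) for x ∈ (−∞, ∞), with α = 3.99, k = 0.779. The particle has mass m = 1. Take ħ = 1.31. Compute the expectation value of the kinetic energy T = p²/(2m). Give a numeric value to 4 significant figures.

3.944

T = −(ħ²/2m) d²/dx², so ⟨T⟩ = −(ħ²/2m) ∫ Ψ*·Ψ'' dx; with m = 1.
Gaussian moments: ∫x^(2j)·e^(−2αx²) dx = (2j−1)!!/(4α)^j · √(π/(2α)), odd powers integrate to 0; here √(π/(2α)) = 0.62744. Derivatives: Ψ′ = (ik − 2αx)·Ψ, Ψ″ = ((ik − 2αx)² − 2α)·Ψ; the odd-in-x pieces drop out.
⟨T⟩ = 3.9443.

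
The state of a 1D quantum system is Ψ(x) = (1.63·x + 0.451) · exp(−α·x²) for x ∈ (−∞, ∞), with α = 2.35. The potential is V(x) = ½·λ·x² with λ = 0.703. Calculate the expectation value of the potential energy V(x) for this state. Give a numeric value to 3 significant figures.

⟨V⟩ = ∫ V(x)·|Ψ|² dx / ∫|Ψ|² dx.
Expand each integrand as polynomial × e^(−2αx²) and use ∫x^(2j)·e^(−2αx²) dx = (2j−1)!!/(4α)^j · √(π/(2α)), odd powers → 0; here √(π/(2α)) = 0.81757.
State is unnormalized: ∫|Ψ|² dx = 0.39738, and ∫Ψ*·V(x)·Ψ dx = 0.032142, so ⟨V⟩ = 0.032142 / 0.39738.
⟨V⟩ = 0.080884.

0.0809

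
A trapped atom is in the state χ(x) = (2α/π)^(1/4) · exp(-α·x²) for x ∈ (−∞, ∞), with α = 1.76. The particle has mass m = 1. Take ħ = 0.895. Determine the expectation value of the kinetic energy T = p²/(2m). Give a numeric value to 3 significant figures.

T = −(ħ²/2m) d²/dx², so ⟨T⟩ = −(ħ²/2m) ∫ χ*·χ'' dx; with m = 1.
Gaussian moments: ∫x^(2j)·e^(−2αx²) dx = (2j−1)!!/(4α)^j · √(π/(2α)), odd powers integrate to 0; here √(π/(2α)) = 0.94472. Derivatives: d/dx e^(−αx²) = −2αx·e^(−αx²), d²/dx² e^(−αx²) = (4α²x² − 2α)·e^(−αx²).
⟨T⟩ = 0.70490.

0.705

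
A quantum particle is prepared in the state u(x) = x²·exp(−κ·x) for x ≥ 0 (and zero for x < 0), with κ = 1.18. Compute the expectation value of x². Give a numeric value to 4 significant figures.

⟨x²⟩ = ∫ x²·|u|² dx / ∫|u|² dx (integrals over the domain).
Every integrand reduces to terms xʲ·e^(−2κx) on [0, ∞); use ∫₀^∞ xʲ·e^(−2κx) dx = j!/(2κ)^(j+1).
State is unnormalized: ∫|u|² dx = 0.32783, and ∫u*·x²·u dx = 1.7658, so ⟨x²⟩ = 1.7658 / 0.32783.
⟨x²⟩ = 5.3864.

5.386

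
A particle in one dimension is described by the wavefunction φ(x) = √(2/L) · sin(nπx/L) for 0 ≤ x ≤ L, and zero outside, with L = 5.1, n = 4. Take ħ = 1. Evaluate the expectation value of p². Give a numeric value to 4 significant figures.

6.071

p² φ = −ħ² d²φ/dx²; ⟨p²⟩ = −ħ² ∫ φ*·φ'' dx.
d/dx sin(nπx/L) = (nπ/L)·cos(nπx/L) and d²/dx² sin(nπx/L) = −(nπ/L)²·sin(nπx/L); on 0 ≤ x ≤ L, ∫sin²(nπx/L) dx = L/2 and ∫sin(nπx/L)·cos(nπx/L) dx = 0.
⟨p²⟩ = 6.0713.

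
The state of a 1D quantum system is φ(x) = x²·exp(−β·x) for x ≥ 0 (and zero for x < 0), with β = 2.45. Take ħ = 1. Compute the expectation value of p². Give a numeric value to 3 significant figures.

p² φ = −ħ² d²φ/dx²; ⟨p²⟩ = −ħ² ∫ φ*·φ'' dx / ∫|φ|² dx.
Differentiate x²·exp(−β·x) with the product rule; every integrand then reduces to terms xʲ·e^(−2βx) on [0, ∞), with ∫₀^∞ xʲ·e^(−2βx) dx = j!/(2β)^(j+1).
State is unnormalized: ∫|φ|² dx = 0.0084963, and ∫φ*·(−ħ² φ'') dx = 0.017000, so ⟨p²⟩ = 0.017000 / 0.0084963.
⟨p²⟩ = 2.0008.

2.00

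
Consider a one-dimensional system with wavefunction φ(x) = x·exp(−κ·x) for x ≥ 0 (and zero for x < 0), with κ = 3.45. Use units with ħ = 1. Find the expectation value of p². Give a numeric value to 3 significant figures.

11.9

p² φ = −ħ² d²φ/dx²; ⟨p²⟩ = −ħ² ∫ φ*·φ'' dx / ∫|φ|² dx.
Differentiate x·exp(−κ·x) with the product rule; every integrand then reduces to terms xʲ·e^(−2κx) on [0, ∞), with ∫₀^∞ xʲ·e^(−2κx) dx = j!/(2κ)^(j+1).
State is unnormalized: ∫|φ|² dx = 0.0060881, and ∫φ*·(−ħ² φ'') dx = 0.072464, so ⟨p²⟩ = 0.072464 / 0.0060881.
⟨p²⟩ = 11.903.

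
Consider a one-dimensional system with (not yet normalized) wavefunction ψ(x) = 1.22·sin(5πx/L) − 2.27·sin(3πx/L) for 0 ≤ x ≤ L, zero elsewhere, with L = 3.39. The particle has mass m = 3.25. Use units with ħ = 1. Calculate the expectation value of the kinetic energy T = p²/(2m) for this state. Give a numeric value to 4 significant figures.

1.663

T = −(ħ²/2m) d²/dx², so ⟨T⟩ = −(ħ²/2m) ∫ ψ*·ψ'' dx / ∫|ψ|² dx; with m = 3.25.
d²/dx² sin(jπx/L) = −(jπ/L)²·sin(jπx/L); on 0 ≤ x ≤ L, ∫sin²(jπx/L) dx = L/2 and ∫sin(jπx/L)·sin(lπx/L) dx = 0 for j ≠ l, so only diagonal terms survive in ∫|ψ|² and ∫ψ·ψ″; ∫ψ·ψ′ dx = [ψ²/2] between the walls = 0.
State is unnormalized: ∫|ψ|² dx = 11.257, and ∫ψ*·(−ħ²/2m · ψ'') dx = 18.719, so ⟨T⟩ = 18.719 / 11.257.
⟨T⟩ = 1.6629.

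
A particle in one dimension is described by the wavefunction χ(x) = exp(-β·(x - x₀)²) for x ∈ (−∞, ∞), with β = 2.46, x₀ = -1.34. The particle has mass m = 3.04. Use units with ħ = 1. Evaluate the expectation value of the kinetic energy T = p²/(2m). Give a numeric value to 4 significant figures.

0.4046

T = −(ħ²/2m) d²/dx², so ⟨T⟩ = −(ħ²/2m) ∫ χ*·χ'' dx / ∫|χ|² dx; with m = 3.04.
Gaussian moments (u = x − x₀): ∫u^(2j)·e^(−2βu²) du = (2j−1)!!/(4β)^j · √(π/(2β)), odd powers integrate to 0; here √(π/(2β)) = 0.79908. Derivatives: d/dx e^(−βu²) = −2βu·e^(−βu²), d²/dx² e^(−βu²) = (4β²u² − 2β)·e^(−βu²).
State is unnormalized: ∫|χ|² dx = 0.79908, and ∫χ*·(−ħ²/2m · χ'') dx = 0.32331, so ⟨T⟩ = 0.32331 / 0.79908.
⟨T⟩ = 0.40461.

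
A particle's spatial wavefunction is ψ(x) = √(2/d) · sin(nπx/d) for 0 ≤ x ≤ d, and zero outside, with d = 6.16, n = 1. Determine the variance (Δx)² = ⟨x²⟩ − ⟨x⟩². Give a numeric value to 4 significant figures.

Compute ⟨x⟩ and ⟨x²⟩ separately, then (Δx)² = ⟨x²⟩ − ⟨x⟩².
With sin²θ = (1 − cos2θ)/2 on 0 ≤ x ≤ d: ∫sin²(nπx/d) dx = d/2, ∫x·sin²(nπx/d) dx = d²/4, ∫x²·sin²(nπx/d) dx = d³·(1/6 − 1/(4n²π²)); higher powers xᵏ the same way, integrating xᵏ·cos(2nπx/d) by parts.
⟨x⟩ = 3.0800 and ⟨x²⟩ = 10.726.
(Δx)² = 10.726 − (3.0800)² = 1.2398.

1.240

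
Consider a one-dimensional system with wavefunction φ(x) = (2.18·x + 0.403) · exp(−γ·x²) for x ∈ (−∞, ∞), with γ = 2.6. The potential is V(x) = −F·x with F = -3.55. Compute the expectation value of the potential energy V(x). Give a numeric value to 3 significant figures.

0.968

⟨V⟩ = ∫ V(x)·|φ|² dx / ∫|φ|² dx.
Expand each integrand as polynomial × e^(−2γx²) and use ∫x^(2j)·e^(−2γx²) dx = (2j−1)!!/(4γ)^j · √(π/(2γ)), odd powers → 0; here √(π/(2γ)) = 0.77727.
State is unnormalized: ∫|φ|² dx = 0.48142, and ∫φ*·V(x)·φ dx = 0.46619, so ⟨V⟩ = 0.46619 / 0.48142.
⟨V⟩ = 0.96836.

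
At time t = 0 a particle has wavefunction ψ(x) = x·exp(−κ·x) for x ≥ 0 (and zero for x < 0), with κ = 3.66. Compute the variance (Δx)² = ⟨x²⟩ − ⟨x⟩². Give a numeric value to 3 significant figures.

0.0560

Compute ⟨x⟩ and ⟨x²⟩ separately, then (Δx)² = ⟨x²⟩ − ⟨x⟩².
Every integrand reduces to terms xʲ·e^(−2κx) on [0, ∞); use ∫₀^∞ xʲ·e^(−2κx) dx = j!/(2κ)^(j+1).
Normalization: ∫|ψ|² dx = 0.0050991.
⟨x⟩ = 0.40984 and ⟨x²⟩ = 0.22395.
(Δx)² = 0.22395 − (0.40984)² = 0.055989.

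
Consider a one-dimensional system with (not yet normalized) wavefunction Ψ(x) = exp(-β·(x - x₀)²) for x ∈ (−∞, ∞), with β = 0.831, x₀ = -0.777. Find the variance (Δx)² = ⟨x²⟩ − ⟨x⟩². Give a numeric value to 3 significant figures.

0.301

Compute ⟨x⟩ and ⟨x²⟩ separately, then (Δx)² = ⟨x²⟩ − ⟨x⟩².
Gaussian moments (u = x − x₀): ∫u^(2j)·e^(−2βu²) du = (2j−1)!!/(4β)^j · √(π/(2β)), odd powers integrate to 0; here √(π/(2β)) = 1.3749.
Normalization: ∫|Ψ|² dx = 1.3749.
⟨x⟩ = -0.77700 and ⟨x²⟩ = 0.90457.
(Δx)² = 0.90457 − (-0.77700)² = 0.30084.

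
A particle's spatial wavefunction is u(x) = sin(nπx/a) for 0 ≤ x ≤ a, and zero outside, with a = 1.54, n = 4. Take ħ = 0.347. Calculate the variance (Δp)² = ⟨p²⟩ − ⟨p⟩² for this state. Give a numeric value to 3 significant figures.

Compute ⟨p⟩ and ⟨p²⟩ separately; (Δp)² = ⟨p²⟩ − ⟨p⟩².
d/dx sin(nπx/a) = (nπ/a)·cos(nπx/a) and d²/dx² sin(nπx/a) = −(nπ/a)²·sin(nπx/a); on 0 ≤ x ≤ a, ∫sin²(nπx/a) dx = a/2 and ∫sin(nπx/a)·cos(nπx/a) dx = 0.
Normalization: ∫|u|² dx = 0.77000.
⟨p⟩ = 0.0000 and ⟨p²⟩ = 8.0175.
(Δp)² = 8.0175 − (0.0000)² = 8.0175.

8.02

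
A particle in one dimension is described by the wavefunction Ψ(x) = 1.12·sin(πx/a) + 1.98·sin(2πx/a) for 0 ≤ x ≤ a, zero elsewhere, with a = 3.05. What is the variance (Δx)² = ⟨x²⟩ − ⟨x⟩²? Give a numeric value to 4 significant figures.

Compute ⟨x⟩ and ⟨x²⟩ separately, then (Δx)² = ⟨x²⟩ − ⟨x⟩².
On 0 ≤ x ≤ a (j ≠ l): ∫sin²(jπx/a) dx = a/2, ∫sin(jπx/a)·sin(lπx/a) dx = 0; diagonal moments ∫x·sin²(jπx/a) dx = a²/4, ∫x²·sin²(jπx/a) dx = a³·(1/6 − 1/(4j²π²)); cross terms ∫x·sin(jπx/a)·sin(lπx/a) dx = 0 for j + l even and −4jla²/(π²(j² − l²)²) for j + l odd, ∫x²·sin(jπx/a)·sin(lπx/a) dx = (−1)^(j+l)·4jla³/(π²(j² − l²)²); higher powers the same way via product-to-sum and parts.
Normalization: ∫|Ψ|² dx = 7.8916.
⟨x⟩ = 1.0541 and ⟨x²⟩ = 1.4612.
(Δx)² = 1.4612 − (1.0541)² = 0.35000.

0.3500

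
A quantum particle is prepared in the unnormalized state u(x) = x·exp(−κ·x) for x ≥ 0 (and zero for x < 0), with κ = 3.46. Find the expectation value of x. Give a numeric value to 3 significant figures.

⟨x⟩ = ∫ x·|u|² dx / ∫|u|² dx (integrals over the domain).
Every integrand reduces to terms xʲ·e^(−2κx) on [0, ∞); use ∫₀^∞ xʲ·e^(−2κx) dx = j!/(2κ)^(j+1).
State is unnormalized: ∫|u|² dx = 0.0060355, and ∫u*·x·u dx = 0.0026165, so ⟨x⟩ = 0.0026165 / 0.0060355.
⟨x⟩ = 0.43353.

0.434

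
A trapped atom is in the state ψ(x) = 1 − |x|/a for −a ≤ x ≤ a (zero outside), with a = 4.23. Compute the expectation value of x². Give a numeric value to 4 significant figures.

⟨x²⟩ = ∫ x²·|ψ|² dx / ∫|ψ|² dx (integrals over the domain).
ψ is even, so ∫ over [−a, a] = 2∫₀ᵃ with ψ = 1 − x/a there: ∫₀ᵃ (1 − x/a)² dx = a/3, ∫₀ᵃ x²(1 − x/a)² dx = a³/30, ∫₀ᵃ x⁴(1 − x/a)² dx = a⁵/105.
State is unnormalized: ∫|ψ|² dx = 2.8200, and ∫ψ*·x²·ψ dx = 5.0458, so ⟨x²⟩ = 5.0458 / 2.8200.
⟨x²⟩ = 1.7893.

1.789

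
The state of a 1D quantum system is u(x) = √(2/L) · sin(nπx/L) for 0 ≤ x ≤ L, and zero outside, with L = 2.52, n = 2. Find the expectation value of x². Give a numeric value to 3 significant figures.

⟨x²⟩ = ∫ x²·|u|² dx (integrals over the domain).
With sin²θ = (1 − cos2θ)/2 on 0 ≤ x ≤ L: ∫sin²(nπx/L) dx = L/2, ∫x·sin²(nπx/L) dx = L²/4, ∫x²·sin²(nπx/L) dx = L³·(1/6 − 1/(4n²π²)); higher powers xᵏ the same way, integrating xᵏ·cos(2nπx/L) by parts.
⟨x²⟩ = 2.0364.

2.04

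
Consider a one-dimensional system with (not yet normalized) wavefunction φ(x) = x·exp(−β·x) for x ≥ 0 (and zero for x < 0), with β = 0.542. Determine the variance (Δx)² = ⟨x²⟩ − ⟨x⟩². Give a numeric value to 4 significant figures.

2.553

Compute ⟨x⟩ and ⟨x²⟩ separately, then (Δx)² = ⟨x²⟩ − ⟨x⟩².
Every integrand reduces to terms xʲ·e^(−2βx) on [0, ∞); use ∫₀^∞ xʲ·e^(−2βx) dx = j!/(2β)^(j+1).
Normalization: ∫|φ|² dx = 1.5702.
⟨x⟩ = 2.7675 and ⟨x²⟩ = 10.212.
(Δx)² = 10.212 − (2.7675)² = 2.5531.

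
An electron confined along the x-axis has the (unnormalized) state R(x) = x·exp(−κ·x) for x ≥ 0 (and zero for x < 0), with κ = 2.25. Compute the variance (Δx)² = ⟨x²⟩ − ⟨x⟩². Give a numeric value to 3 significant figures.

Compute ⟨x⟩ and ⟨x²⟩ separately, then (Δx)² = ⟨x²⟩ − ⟨x⟩².
Every integrand reduces to terms xʲ·e^(−2κx) on [0, ∞); use ∫₀^∞ xʲ·e^(−2κx) dx = j!/(2κ)^(j+1).
Normalization: ∫|R|² dx = 0.021948.
⟨x⟩ = 0.66667 and ⟨x²⟩ = 0.59259.
(Δx)² = 0.59259 − (0.66667)² = 0.14815.

0.148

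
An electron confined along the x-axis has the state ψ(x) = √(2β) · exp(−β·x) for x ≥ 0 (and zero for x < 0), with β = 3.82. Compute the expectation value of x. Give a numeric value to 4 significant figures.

0.1309

⟨x⟩ = ∫ x·|ψ|² dx (integrals over the domain).
Every integrand reduces to terms xʲ·e^(−2βx) on [0, ∞); use ∫₀^∞ xʲ·e^(−2βx) dx = j!/(2β)^(j+1).
⟨x⟩ = 0.13089.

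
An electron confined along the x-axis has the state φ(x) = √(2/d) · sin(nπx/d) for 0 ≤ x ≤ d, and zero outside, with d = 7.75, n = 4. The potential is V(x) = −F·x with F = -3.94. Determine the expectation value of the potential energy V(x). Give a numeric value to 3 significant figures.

⟨V⟩ = ∫ V(x)·|φ|² dx.
With sin²θ = (1 − cos2θ)/2 on 0 ≤ x ≤ d: ∫sin²(nπx/d) dx = d/2, ∫x·sin²(nπx/d) dx = d²/4, ∫x²·sin²(nπx/d) dx = d³·(1/6 − 1/(4n²π²)); higher powers xᵏ the same way, integrating xᵏ·cos(2nπx/d) by parts.
⟨V⟩ = 15.268.

15.3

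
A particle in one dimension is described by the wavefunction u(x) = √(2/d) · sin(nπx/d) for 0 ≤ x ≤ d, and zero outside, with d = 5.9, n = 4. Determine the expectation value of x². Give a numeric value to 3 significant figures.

11.5

⟨x²⟩ = ∫ x²·|u|² dx (integrals over the domain).
With sin²θ = (1 − cos2θ)/2 on 0 ≤ x ≤ d: ∫sin²(nπx/d) dx = d/2, ∫x·sin²(nπx/d) dx = d²/4, ∫x²·sin²(nπx/d) dx = d³·(1/6 − 1/(4n²π²)); higher powers xᵏ the same way, integrating xᵏ·cos(2nπx/d) by parts.
⟨x²⟩ = 11.493.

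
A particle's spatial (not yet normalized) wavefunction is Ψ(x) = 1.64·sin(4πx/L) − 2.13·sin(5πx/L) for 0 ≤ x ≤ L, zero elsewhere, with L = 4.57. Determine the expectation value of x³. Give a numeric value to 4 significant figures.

⟨x³⟩ = ∫ x³·|Ψ|² dx / ∫|Ψ|² dx (integrals over the domain).
On 0 ≤ x ≤ L (j ≠ l): ∫sin²(jπx/L) dx = L/2, ∫sin(jπx/L)·sin(lπx/L) dx = 0; diagonal moments ∫x·sin²(jπx/L) dx = L²/4, ∫x²·sin²(jπx/L) dx = L³·(1/6 − 1/(4j²π²)); cross terms ∫x·sin(jπx/L)·sin(lπx/L) dx = 0 for j + l even and −4jlL²/(π²(j² − l²)²) for j + l odd, ∫x²·sin(jπx/L)·sin(lπx/L) dx = (−1)^(j+l)·4jlL³/(π²(j² − l²)²); higher powers the same way via product-to-sum and parts.
State is unnormalized: ∫|Ψ|² dx = 16.513, and ∫Ψ*·x³·Ψ dx = 657.96, so ⟨x³⟩ = 657.96 / 16.513.
⟨x³⟩ = 39.846.

39.85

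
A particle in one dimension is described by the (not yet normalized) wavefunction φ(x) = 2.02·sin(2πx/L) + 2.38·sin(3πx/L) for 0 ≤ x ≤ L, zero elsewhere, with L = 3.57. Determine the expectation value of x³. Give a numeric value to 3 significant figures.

⟨x³⟩ = ∫ x³·|φ|² dx / ∫|φ|² dx (integrals over the domain).
On 0 ≤ x ≤ L (j ≠ l): ∫sin²(jπx/L) dx = L/2, ∫sin(jπx/L)·sin(lπx/L) dx = 0; diagonal moments ∫x·sin²(jπx/L) dx = L²/4, ∫x²·sin²(jπx/L) dx = L³·(1/6 − 1/(4j²π²)); cross terms ∫x·sin(jπx/L)·sin(lπx/L) dx = 0 for j + l even and −4jlL²/(π²(j² − l²)²) for j + l odd, ∫x²·sin(jπx/L)·sin(lπx/L) dx = (−1)^(j+l)·4jlL³/(π²(j² − l²)²); higher powers the same way via product-to-sum and parts.
State is unnormalized: ∫|φ|² dx = 17.394, and ∫φ*·x³·φ dx = 55.853, so ⟨x³⟩ = 55.853 / 17.394.
⟨x³⟩ = 3.2110.

3.21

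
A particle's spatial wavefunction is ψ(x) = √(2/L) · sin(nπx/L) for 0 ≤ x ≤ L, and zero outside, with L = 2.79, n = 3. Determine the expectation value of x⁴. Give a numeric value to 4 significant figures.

⟨x⁴⟩ = ∫ x⁴·|ψ|² dx (integrals over the domain).
With sin²θ = (1 − cos2θ)/2 on 0 ≤ x ≤ L: ∫sin²(nπx/L) dx = L/2, ∫x·sin²(nπx/L) dx = L²/4, ∫x²·sin²(nπx/L) dx = L³·(1/6 − 1/(4n²π²)); higher powers xᵏ the same way, integrating xᵏ·cos(2nπx/L) by parts.
⟨x⁴⟩ = 11.448.

11.45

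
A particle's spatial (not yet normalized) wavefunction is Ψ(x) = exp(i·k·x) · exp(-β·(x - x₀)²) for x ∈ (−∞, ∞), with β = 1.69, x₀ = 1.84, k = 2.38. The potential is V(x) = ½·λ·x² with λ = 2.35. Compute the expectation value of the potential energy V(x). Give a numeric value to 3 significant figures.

⟨V⟩ = ∫ V(x)·|Ψ|² dx / ∫|Ψ|² dx.
Gaussian moments (u = x − x₀): ∫u^(2j)·e^(−2βu²) du = (2j−1)!!/(4β)^j · √(π/(2β)), odd powers integrate to 0; here √(π/(2β)) = 0.96409.
State is unnormalized: ∫|Ψ|² dx = 0.96409, and ∫Ψ*·V(x)·Ψ dx = 4.0028, so ⟨V⟩ = 4.0028 / 0.96409.
⟨V⟩ = 4.1519.

4.15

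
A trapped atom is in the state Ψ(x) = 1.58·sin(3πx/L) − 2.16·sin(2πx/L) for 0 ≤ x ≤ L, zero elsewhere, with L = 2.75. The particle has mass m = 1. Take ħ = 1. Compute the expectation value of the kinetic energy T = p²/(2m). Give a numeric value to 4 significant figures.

T = −(ħ²/2m) d²/dx², so ⟨T⟩ = −(ħ²/2m) ∫ Ψ*·Ψ'' dx / ∫|Ψ|² dx; with m = 1.
d²/dx² sin(jπx/L) = −(jπ/L)²·sin(jπx/L); on 0 ≤ x ≤ L, ∫sin²(jπx/L) dx = L/2 and ∫sin(jπx/L)·sin(lπx/L) dx = 0 for j ≠ l, so only diagonal terms survive in ∫|Ψ|² and ∫Ψ·Ψ″; ∫Ψ·Ψ′ dx = [Ψ²/2] between the walls = 0.
State is unnormalized: ∫|Ψ|² dx = 9.8478, and ∫Ψ*·(−ħ²/2m · Ψ'') dx = 36.903, so ⟨T⟩ = 36.903 / 9.8478.
⟨T⟩ = 3.7474.

3.747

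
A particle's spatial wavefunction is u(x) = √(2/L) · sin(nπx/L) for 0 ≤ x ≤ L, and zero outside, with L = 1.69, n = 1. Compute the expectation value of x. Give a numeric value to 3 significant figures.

⟨x⟩ = ∫ x·|u|² dx (integrals over the domain).
With sin²θ = (1 − cos2θ)/2 on 0 ≤ x ≤ L: ∫sin²(nπx/L) dx = L/2, ∫x·sin²(nπx/L) dx = L²/4, ∫x²·sin²(nπx/L) dx = L³·(1/6 − 1/(4n²π²)); higher powers xᵏ the same way, integrating xᵏ·cos(2nπx/L) by parts.
⟨x⟩ = 0.84500.

0.845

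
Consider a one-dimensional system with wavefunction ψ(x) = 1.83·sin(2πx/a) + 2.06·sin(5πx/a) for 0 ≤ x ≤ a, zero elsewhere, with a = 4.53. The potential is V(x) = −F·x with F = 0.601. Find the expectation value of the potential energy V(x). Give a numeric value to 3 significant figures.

⟨V⟩ = ∫ V(x)·|ψ|² dx / ∫|ψ|² dx.
On 0 ≤ x ≤ a (j ≠ l): ∫sin²(jπx/a) dx = a/2, ∫sin(jπx/a)·sin(lπx/a) dx = 0; diagonal moments ∫x·sin²(jπx/a) dx = a²/4, ∫x²·sin²(jπx/a) dx = a³·(1/6 − 1/(4j²π²)); cross terms ∫x·sin(jπx/a)·sin(lπx/a) dx = 0 for j + l even and −4jla²/(π²(j² − l²)²) for j + l odd, ∫x²·sin(jπx/a)·sin(lπx/a) dx = (−1)^(j+l)·4jla³/(π²(j² − l²)²); higher powers the same way via product-to-sum and parts.
State is unnormalized: ∫|ψ|² dx = 17.197, and ∫ψ*·V(x)·ψ dx = -22.555, so ⟨V⟩ = -22.555 / 17.197.
⟨V⟩ = -1.3116.

-1.31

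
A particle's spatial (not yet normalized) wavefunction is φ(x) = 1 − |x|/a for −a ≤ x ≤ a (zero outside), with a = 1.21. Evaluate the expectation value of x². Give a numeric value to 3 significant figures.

⟨x²⟩ = ∫ x²·|φ|² dx / ∫|φ|² dx (integrals over the domain).
φ is even, so ∫ over [−a, a] = 2∫₀ᵃ with φ = 1 − x/a there: ∫₀ᵃ (1 − x/a)² dx = a/3, ∫₀ᵃ x²(1 − x/a)² dx = a³/30, ∫₀ᵃ x⁴(1 − x/a)² dx = a⁵/105.
State is unnormalized: ∫|φ|² dx = 0.80667, and ∫φ*·x²·φ dx = 0.11810, so ⟨x²⟩ = 0.11810 / 0.80667.
⟨x²⟩ = 0.14641.

0.146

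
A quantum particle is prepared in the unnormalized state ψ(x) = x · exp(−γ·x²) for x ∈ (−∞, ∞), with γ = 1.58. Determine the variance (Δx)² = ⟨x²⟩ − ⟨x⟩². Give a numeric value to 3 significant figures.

0.475

Compute ⟨x⟩ and ⟨x²⟩ separately, then (Δx)² = ⟨x²⟩ − ⟨x⟩².
Expand each integrand as polynomial × e^(−2γx²) and use ∫x^(2j)·e^(−2γx²) dx = (2j−1)!!/(4γ)^j · √(π/(2γ)), odd powers → 0; here √(π/(2γ)) = 0.99708.
Normalization: ∫|ψ|² dx = 0.15777.
⟨x⟩ = 0.0000 and ⟨x²⟩ = 0.47468.
(Δx)² = 0.47468 − (0.0000)² = 0.47468.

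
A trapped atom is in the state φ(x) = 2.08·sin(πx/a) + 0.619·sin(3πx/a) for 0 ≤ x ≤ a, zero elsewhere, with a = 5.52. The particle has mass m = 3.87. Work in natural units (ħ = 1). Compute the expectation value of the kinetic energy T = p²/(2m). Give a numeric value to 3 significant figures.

T = −(ħ²/2m) d²/dx², so ⟨T⟩ = −(ħ²/2m) ∫ φ*·φ'' dx / ∫|φ|² dx; with m = 3.87.
d²/dx² sin(jπx/a) = −(jπ/a)²·sin(jπx/a); on 0 ≤ x ≤ a, ∫sin²(jπx/a) dx = a/2 and ∫sin(jπx/a)·sin(lπx/a) dx = 0 for j ≠ l, so only diagonal terms survive in ∫|φ|² and ∫φ·φ″; ∫φ·φ′ dx = [φ²/2] between the walls = 0.
State is unnormalized: ∫|φ|² dx = 12.998, and ∫φ*·(−ħ²/2m · φ'') dx = 0.89801, so ⟨T⟩ = 0.89801 / 12.998.
⟨T⟩ = 0.069086.

0.0691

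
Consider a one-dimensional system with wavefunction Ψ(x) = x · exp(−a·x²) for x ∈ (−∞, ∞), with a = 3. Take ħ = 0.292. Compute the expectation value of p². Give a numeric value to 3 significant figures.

0.767

p² Ψ = −ħ² d²Ψ/dx²; ⟨p²⟩ = −ħ² ∫ Ψ*·Ψ'' dx / ∫|Ψ|² dx.
Expand each integrand as polynomial × e^(−2ax²) and use ∫x^(2j)·e^(−2ax²) dx = (2j−1)!!/(4a)^j · √(π/(2a)), odd powers → 0; here √(π/(2a)) = 0.72360. Differentiate with the product rule, d/dx e^(−ax²) = −2ax·e^(−ax²).
State is unnormalized: ∫|Ψ|² dx = 0.060300, and ∫Ψ*·(−ħ² Ψ'') dx = 0.046273, so ⟨p²⟩ = 0.046273 / 0.060300.
⟨p²⟩ = 0.76738.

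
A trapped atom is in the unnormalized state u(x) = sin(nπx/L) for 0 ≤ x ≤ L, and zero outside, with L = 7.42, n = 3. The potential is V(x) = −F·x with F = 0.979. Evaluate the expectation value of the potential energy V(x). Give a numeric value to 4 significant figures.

⟨V⟩ = ∫ V(x)·|u|² dx / ∫|u|² dx.
With sin²θ = (1 − cos2θ)/2 on 0 ≤ x ≤ L: ∫sin²(nπx/L) dx = L/2, ∫x·sin²(nπx/L) dx = L²/4, ∫x²·sin²(nπx/L) dx = L³·(1/6 − 1/(4n²π²)); higher powers xᵏ the same way, integrating xᵏ·cos(2nπx/L) by parts.
State is unnormalized: ∫|u|² dx = 3.7100, and ∫u*·V(x)·u dx = -13.475, so ⟨V⟩ = -13.475 / 3.7100.
⟨V⟩ = -3.6321.

-3.632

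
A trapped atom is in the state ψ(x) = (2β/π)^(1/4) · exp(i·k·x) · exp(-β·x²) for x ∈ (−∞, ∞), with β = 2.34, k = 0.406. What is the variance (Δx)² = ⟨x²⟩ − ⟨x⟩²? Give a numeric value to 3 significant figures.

0.107

Compute ⟨x⟩ and ⟨x²⟩ separately, then (Δx)² = ⟨x²⟩ − ⟨x⟩².
Gaussian moments: ∫x^(2j)·e^(−2βx²) dx = (2j−1)!!/(4β)^j · √(π/(2β)), odd powers integrate to 0; here √(π/(2β)) = 0.81932.
⟨x⟩ = 0.0000 and ⟨x²⟩ = 0.10684.
(Δx)² = 0.10684 − (0.0000)² = 0.10684.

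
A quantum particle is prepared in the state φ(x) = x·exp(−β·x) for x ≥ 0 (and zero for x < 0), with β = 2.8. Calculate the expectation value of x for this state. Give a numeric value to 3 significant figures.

0.536

⟨x⟩ = ∫ x·|φ|² dx / ∫|φ|² dx (integrals over the domain).
Every integrand reduces to terms xʲ·e^(−2βx) on [0, ∞); use ∫₀^∞ xʲ·e^(−2βx) dx = j!/(2β)^(j+1).
State is unnormalized: ∫|φ|² dx = 0.011388, and ∫φ*·x·φ dx = 0.0061010, so ⟨x⟩ = 0.0061010 / 0.011388.
⟨x⟩ = 0.53571.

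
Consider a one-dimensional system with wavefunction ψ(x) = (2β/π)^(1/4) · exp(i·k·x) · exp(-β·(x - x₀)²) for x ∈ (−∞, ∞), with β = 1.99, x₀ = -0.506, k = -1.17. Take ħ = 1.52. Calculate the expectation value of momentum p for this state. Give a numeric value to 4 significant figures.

p ψ = −iħ dψ/dx; then ⟨p⟩ = ∫ ψ*·(pψ) dx.
Gaussian moments (u = x − x₀): ∫u^(2j)·e^(−2βu²) du = (2j−1)!!/(4β)^j · √(π/(2β)), odd powers integrate to 0; here √(π/(2β)) = 0.88845. Derivatives: ψ′ = (ik − 2βu)·ψ, ψ″ = ((ik − 2βu)² − 2β)·ψ; the odd-in-u pieces drop out.
⟨p⟩ = -1.7784.

-1.778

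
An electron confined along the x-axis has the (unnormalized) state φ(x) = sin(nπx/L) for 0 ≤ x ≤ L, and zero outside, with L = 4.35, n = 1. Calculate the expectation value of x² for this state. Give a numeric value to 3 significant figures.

5.35

⟨x²⟩ = ∫ x²·|φ|² dx / ∫|φ|² dx (integrals over the domain).
With sin²θ = (1 − cos2θ)/2 on 0 ≤ x ≤ L: ∫sin²(nπx/L) dx = L/2, ∫x·sin²(nπx/L) dx = L²/4, ∫x²·sin²(nπx/L) dx = L³·(1/6 − 1/(4n²π²)); higher powers xᵏ the same way, integrating xᵏ·cos(2nπx/L) by parts.
State is unnormalized: ∫|φ|² dx = 2.1750, and ∫φ*·x²·φ dx = 11.634, so ⟨x²⟩ = 11.634 / 2.1750.
⟨x²⟩ = 5.3489.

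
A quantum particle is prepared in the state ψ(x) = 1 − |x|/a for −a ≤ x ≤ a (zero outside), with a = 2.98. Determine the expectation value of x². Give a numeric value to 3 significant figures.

0.888

⟨x²⟩ = ∫ x²·|ψ|² dx / ∫|ψ|² dx (integrals over the domain).
ψ is even, so ∫ over [−a, a] = 2∫₀ᵃ with ψ = 1 − x/a there: ∫₀ᵃ (1 − x/a)² dx = a/3, ∫₀ᵃ x²(1 − x/a)² dx = a³/30, ∫₀ᵃ x⁴(1 − x/a)² dx = a⁵/105.
State is unnormalized: ∫|ψ|² dx = 1.9867, and ∫ψ*·x²·ψ dx = 1.7642, so ⟨x²⟩ = 1.7642 / 1.9867.
⟨x²⟩ = 0.88804.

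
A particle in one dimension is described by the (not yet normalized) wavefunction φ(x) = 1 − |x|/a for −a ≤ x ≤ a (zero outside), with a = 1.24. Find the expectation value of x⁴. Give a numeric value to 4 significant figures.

⟨x⁴⟩ = ∫ x⁴·|φ|² dx / ∫|φ|² dx (integrals over the domain).
φ is even, so ∫ over [−a, a] = 2∫₀ᵃ with φ = 1 − x/a there: ∫₀ᵃ (1 − x/a)² dx = a/3, ∫₀ᵃ x²(1 − x/a)² dx = a³/30, ∫₀ᵃ x⁴(1 − x/a)² dx = a⁵/105.
State is unnormalized: ∫|φ|² dx = 0.82667, and ∫φ*·x⁴·φ dx = 0.055840, so ⟨x⁴⟩ = 0.055840 / 0.82667.
⟨x⁴⟩ = 0.067549.

0.06755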